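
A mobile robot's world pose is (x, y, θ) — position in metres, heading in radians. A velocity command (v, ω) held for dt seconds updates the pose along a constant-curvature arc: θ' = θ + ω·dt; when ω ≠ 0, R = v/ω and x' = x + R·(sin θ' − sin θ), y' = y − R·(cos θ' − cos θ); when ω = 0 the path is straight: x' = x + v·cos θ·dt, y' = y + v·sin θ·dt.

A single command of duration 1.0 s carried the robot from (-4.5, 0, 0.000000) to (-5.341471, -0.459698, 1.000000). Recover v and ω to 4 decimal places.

v = -1.0000, ω = 1.0000

Δθ = 1.000000 − 0.000000 = 1.000000
ω = Δθ/dt = 1.000000/1.0 = 1.0000
R = Δx/(sin θ' − sin θ) = -1.0000
v = R·ω = -1.0000·1.0000 = -1.0000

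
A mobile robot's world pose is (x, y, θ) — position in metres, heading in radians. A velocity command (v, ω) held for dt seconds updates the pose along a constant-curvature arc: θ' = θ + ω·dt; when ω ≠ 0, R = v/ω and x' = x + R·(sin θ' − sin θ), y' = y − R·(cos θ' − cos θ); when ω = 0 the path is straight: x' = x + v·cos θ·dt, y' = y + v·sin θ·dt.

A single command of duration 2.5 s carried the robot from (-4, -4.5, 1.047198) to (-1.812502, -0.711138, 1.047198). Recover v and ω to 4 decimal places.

v = 1.7500, ω = 0.0000

Δθ = 1.047198 − 1.047198 = 0.000000
ω = Δθ/dt = 0.000000/2.5 = 0.0000
ω = 0 → v = (Δx·cos θ + Δy·sin θ)/dt = 1.7500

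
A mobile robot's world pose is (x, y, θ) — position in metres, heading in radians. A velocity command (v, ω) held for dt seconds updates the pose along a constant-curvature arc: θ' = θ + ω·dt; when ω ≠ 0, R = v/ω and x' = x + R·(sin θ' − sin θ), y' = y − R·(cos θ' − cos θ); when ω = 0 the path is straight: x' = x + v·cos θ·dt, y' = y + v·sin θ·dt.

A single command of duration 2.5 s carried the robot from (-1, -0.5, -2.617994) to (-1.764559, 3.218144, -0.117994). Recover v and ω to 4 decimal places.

Δθ = -0.117994 − -2.617994 = 2.500000
ω = Δθ/dt = 2.500000/2.5 = 1.0000
R = −Δy/(cos θ' − cos θ) = -2.0000
v = R·ω = -2.0000·1.0000 = -2.0000

v = -2.0000, ω = 1.0000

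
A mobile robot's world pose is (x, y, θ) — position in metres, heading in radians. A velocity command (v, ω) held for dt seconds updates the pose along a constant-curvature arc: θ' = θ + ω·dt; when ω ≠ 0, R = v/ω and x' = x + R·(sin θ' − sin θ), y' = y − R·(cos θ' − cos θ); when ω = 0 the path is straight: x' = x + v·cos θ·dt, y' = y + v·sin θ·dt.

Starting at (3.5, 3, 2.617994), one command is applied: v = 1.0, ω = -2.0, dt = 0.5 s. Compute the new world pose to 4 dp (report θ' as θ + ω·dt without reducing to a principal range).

(3.2506, 3.4094, 1.6180)

θ' = 2.6180 + -2.0·0.5 = 1.6180
R = v/ω = 1.0/-2.0 = -0.5000
x' = 3.5 + -0.5000·(sin 1.6180 − sin 2.6180) = 3.2506
y' = 3 − -0.5000·(cos 1.6180 − cos 2.6180) = 3.4094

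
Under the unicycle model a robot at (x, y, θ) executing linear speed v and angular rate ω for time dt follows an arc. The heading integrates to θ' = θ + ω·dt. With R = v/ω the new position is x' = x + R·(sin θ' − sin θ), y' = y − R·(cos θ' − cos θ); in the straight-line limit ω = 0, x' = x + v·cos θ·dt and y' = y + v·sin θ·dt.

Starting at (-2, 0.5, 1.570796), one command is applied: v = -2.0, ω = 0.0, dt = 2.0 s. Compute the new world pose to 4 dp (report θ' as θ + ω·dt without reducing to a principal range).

θ' = 1.5708 + 0.0·2.0 = 1.5708
ω = 0 → straight: x' = -2 + -2.0·cos(1.5708)·2.0 = -2.0000
y' = 0.5 + -2.0·sin(1.5708)·2.0 = -3.5000

(-2.0000, -3.5000, 1.5708)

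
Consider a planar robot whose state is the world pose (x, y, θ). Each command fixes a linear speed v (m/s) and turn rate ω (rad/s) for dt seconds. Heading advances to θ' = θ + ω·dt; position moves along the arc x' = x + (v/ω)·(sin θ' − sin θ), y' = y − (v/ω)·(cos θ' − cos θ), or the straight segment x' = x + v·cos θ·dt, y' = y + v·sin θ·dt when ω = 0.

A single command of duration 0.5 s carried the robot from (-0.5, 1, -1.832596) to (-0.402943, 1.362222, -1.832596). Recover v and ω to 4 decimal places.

Δθ = -1.832596 − -1.832596 = 0.000000
ω = Δθ/dt = 0.000000/0.5 = 0.0000
ω = 0 → v = (Δx·cos θ + Δy·sin θ)/dt = -0.7500

v = -0.7500, ω = 0.0000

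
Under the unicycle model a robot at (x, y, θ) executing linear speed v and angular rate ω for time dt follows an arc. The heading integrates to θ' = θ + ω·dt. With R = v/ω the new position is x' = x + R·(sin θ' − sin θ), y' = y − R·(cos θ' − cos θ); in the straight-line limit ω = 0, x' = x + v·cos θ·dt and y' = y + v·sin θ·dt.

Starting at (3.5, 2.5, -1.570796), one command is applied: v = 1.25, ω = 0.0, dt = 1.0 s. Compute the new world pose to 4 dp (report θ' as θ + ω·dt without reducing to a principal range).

θ' = -1.5708 + 0.0·1.0 = -1.5708
ω = 0 → straight: x' = 3.5 + 1.25·cos(-1.5708)·1.0 = 3.5000
y' = 2.5 + 1.25·sin(-1.5708)·1.0 = 1.2500

(3.5000, 1.2500, -1.5708)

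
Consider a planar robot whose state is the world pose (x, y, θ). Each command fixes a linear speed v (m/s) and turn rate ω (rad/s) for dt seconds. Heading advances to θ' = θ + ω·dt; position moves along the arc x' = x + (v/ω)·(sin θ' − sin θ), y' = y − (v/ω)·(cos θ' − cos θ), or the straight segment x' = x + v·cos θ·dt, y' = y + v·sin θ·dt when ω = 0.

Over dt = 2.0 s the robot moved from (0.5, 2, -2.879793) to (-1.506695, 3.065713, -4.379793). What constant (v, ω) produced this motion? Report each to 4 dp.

v = 1.2500, ω = -0.7500

Δθ = -4.379793 − -2.879793 = -1.500000
ω = Δθ/dt = -1.500000/2.0 = -0.7500
R = Δx/(sin θ' − sin θ) = -1.6667
v = R·ω = -1.6667·-0.7500 = 1.2500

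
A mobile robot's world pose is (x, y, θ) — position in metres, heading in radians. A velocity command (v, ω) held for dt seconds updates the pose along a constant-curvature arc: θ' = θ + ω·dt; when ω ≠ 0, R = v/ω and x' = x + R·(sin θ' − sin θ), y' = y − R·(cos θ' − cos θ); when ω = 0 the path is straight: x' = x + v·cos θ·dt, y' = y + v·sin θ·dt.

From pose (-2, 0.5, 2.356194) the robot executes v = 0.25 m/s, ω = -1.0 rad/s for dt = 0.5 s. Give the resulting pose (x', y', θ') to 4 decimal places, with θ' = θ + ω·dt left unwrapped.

(-2.0631, 0.6064, 1.8562)

θ' = 2.3562 + -1.0·0.5 = 1.8562
R = v/ω = 0.25/-1.0 = -0.2500
x' = -2 + -0.2500·(sin 1.8562 − sin 2.3562) = -2.0631
y' = 0.5 − -0.2500·(cos 1.8562 − cos 2.3562) = 0.6064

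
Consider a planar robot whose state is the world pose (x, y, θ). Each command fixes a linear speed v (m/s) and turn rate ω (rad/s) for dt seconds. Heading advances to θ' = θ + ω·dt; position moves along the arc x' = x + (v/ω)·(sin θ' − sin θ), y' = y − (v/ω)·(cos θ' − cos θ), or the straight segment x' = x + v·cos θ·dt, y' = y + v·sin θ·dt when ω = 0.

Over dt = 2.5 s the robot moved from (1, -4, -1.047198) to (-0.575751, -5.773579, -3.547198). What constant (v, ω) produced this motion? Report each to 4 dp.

v = 1.2500, ω = -1.0000

Δθ = -3.547198 − -1.047198 = -2.500000
ω = Δθ/dt = -2.500000/2.5 = -1.0000
R = −Δy/(cos θ' − cos θ) = -1.2500
v = R·ω = -1.2500·-1.0000 = 1.2500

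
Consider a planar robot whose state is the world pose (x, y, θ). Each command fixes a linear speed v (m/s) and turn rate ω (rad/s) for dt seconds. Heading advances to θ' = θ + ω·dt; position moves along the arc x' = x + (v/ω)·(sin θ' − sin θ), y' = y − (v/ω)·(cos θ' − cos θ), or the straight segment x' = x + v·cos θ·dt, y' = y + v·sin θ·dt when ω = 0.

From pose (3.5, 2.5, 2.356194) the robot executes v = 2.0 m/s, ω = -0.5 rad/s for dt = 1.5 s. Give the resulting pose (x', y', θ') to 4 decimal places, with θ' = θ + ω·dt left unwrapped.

θ' = 2.3562 + -0.5·1.5 = 1.6062
R = v/ω = 2.0/-0.5 = -4.0000
x' = 3.5 + -4.0000·(sin 1.6062 − sin 2.3562) = 2.3309
y' = 2.5 − -4.0000·(cos 1.6062 − cos 2.3562) = 5.1869

(2.3309, 5.1869, 1.6062)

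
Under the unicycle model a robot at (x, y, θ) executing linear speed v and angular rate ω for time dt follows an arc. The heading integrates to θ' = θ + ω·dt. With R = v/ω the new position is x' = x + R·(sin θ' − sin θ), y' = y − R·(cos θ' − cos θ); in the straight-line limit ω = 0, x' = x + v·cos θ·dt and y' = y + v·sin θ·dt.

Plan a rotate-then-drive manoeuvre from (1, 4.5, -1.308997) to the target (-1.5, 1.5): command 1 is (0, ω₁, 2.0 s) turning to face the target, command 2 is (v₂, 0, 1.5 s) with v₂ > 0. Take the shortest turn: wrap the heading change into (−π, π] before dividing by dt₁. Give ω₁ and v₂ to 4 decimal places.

ω₁ = -0.4783, v₂ = 2.6034

heading to target = atan2(1.5−4.5, -1.5−1) = -2.2655
Δθ = wrap(-2.2655 − -1.3090) = -0.9565; ω₁ = Δθ/dt₁ = -0.4783
distance = √((-1.5−1)² + (1.5−4.5)²) = 3.9051; v₂ = distance/dt₂ = 2.6034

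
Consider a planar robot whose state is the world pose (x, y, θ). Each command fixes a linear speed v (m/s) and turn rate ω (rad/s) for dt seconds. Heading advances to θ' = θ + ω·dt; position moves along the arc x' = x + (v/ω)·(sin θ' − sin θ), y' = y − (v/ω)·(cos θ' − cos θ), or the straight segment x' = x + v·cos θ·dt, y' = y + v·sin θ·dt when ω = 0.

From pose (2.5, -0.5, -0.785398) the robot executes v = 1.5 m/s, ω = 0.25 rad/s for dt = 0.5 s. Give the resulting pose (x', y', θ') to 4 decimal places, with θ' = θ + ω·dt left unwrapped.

(3.0621, -0.9958, -0.6604)

θ' = -0.7854 + 0.25·0.5 = -0.6604
R = v/ω = 1.5/0.25 = 6.0000
x' = 2.5 + 6.0000·(sin -0.6604 − sin -0.7854) = 3.0621
y' = -0.5 − 6.0000·(cos -0.6604 − cos -0.7854) = -0.9958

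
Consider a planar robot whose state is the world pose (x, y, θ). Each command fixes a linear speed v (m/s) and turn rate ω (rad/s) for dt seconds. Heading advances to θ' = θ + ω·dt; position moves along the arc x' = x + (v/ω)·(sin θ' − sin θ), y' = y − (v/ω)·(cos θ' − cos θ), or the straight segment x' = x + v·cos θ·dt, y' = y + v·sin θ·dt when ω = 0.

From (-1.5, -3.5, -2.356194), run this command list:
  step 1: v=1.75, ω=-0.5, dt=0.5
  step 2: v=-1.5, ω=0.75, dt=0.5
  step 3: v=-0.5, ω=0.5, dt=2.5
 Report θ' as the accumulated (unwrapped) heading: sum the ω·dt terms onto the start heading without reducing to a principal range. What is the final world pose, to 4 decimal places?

step 1: θ'=-2.6062 (R=-3.5000) → pose (-2.1892, -4.0354, -2.6062)
step 2: θ'=-2.2312 (R=-2.0000) → pose (-1.6301, -3.5421, -2.2312)
step 3: θ'=-0.9812 (R=-1.0000) → pose (-1.5887, -2.3726, -0.9812)

(-1.5887, -2.3726, -0.9812)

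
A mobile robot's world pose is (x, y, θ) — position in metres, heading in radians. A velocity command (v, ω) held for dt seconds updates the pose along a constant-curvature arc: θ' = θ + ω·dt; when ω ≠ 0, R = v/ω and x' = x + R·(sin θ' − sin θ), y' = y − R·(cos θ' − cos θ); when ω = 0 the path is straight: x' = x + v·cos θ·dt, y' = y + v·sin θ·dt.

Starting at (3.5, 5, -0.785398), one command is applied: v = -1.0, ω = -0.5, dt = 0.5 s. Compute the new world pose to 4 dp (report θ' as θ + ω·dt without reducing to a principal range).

(3.1941, 5.3938, -1.0354)

θ' = -0.7854 + -0.5·0.5 = -1.0354
R = v/ω = -1.0/-0.5 = 2.0000
x' = 3.5 + 2.0000·(sin -1.0354 − sin -0.7854) = 3.1941
y' = 5 − 2.0000·(cos -1.0354 − cos -0.7854) = 5.3938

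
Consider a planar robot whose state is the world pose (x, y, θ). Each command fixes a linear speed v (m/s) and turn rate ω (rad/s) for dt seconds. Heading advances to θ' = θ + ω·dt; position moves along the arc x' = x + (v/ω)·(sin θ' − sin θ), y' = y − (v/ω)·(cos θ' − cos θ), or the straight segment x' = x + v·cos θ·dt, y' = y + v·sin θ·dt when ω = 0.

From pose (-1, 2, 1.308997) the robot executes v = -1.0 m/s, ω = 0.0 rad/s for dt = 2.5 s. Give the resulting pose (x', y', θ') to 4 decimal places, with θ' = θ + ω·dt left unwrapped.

θ' = 1.3090 + 0.0·2.5 = 1.3090
ω = 0 → straight: x' = -1 + -1.0·cos(1.3090)·2.5 = -1.6470
y' = 2 + -1.0·sin(1.3090)·2.5 = -0.4148

(-1.6470, -0.4148, 1.3090)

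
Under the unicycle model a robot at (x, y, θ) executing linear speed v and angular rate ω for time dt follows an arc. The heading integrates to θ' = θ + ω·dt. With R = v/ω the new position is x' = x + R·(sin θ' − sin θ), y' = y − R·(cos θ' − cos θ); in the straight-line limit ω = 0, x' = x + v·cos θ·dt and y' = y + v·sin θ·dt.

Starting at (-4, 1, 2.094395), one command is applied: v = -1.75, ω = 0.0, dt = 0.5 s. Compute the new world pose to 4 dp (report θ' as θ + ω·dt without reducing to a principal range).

(-3.5625, 0.2422, 2.0944)

θ' = 2.0944 + 0.0·0.5 = 2.0944
ω = 0 → straight: x' = -4 + -1.75·cos(2.0944)·0.5 = -3.5625
y' = 1 + -1.75·sin(2.0944)·0.5 = 0.2422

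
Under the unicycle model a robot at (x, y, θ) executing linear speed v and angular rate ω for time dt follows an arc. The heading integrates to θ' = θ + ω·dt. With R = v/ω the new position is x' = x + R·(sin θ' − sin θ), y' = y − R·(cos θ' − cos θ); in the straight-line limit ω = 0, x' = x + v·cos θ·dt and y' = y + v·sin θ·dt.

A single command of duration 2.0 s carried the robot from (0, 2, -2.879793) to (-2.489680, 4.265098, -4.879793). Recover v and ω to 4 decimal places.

v = 2.0000, ω = -1.0000

Δθ = -4.879793 − -2.879793 = -2.000000
ω = Δθ/dt = -2.000000/2.0 = -1.0000
R = Δx/(sin θ' − sin θ) = -2.0000
v = R·ω = -2.0000·-1.0000 = 2.0000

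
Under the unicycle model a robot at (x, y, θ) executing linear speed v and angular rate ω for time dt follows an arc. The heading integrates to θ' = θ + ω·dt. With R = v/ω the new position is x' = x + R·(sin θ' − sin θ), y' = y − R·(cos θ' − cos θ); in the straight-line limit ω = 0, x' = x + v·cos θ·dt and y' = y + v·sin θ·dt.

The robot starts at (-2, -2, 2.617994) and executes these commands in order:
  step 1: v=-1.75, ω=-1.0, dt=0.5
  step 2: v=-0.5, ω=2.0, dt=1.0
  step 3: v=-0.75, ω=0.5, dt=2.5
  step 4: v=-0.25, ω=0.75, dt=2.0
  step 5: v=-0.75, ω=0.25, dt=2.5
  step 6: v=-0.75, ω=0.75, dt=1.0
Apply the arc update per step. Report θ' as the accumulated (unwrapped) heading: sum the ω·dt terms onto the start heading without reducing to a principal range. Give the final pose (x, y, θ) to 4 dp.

(-2.6021, -2.9601, 8.2430)

step 1: θ'=2.1180 (R=1.7500) → pose (-1.3805, -2.6050, 2.1180)
step 2: θ'=4.1180 (R=-0.2500) → pose (-0.9599, -2.6150, 4.1180)
step 3: θ'=5.3680 (R=-1.5000) → pose (-1.0136, -0.8605, 5.3680)
step 4: θ'=6.8680 (R=-0.3333) → pose (-1.4619, -0.7858, 6.8680)
step 5: θ'=7.4930 (R=-3.0000) → pose (-2.6124, -2.2276, 7.4930)
step 6: θ'=8.2430 (R=-1.0000) → pose (-2.6021, -2.9601, 8.2430)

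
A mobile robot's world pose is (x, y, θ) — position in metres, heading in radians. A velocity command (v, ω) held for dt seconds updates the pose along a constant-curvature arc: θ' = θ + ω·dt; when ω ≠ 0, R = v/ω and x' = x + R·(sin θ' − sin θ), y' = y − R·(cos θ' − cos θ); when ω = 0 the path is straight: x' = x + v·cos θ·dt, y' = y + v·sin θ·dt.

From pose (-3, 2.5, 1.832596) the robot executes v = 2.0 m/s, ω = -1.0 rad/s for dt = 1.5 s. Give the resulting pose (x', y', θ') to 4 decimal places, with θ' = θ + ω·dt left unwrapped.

θ' = 1.8326 + -1.0·1.5 = 0.3326
R = v/ω = 2.0/-1.0 = -2.0000
x' = -3 + -2.0000·(sin 0.3326 − sin 1.8326) = -1.7211
y' = 2.5 − -2.0000·(cos 0.3326 − cos 1.8326) = 4.9080

(-1.7211, 4.9080, 0.3326)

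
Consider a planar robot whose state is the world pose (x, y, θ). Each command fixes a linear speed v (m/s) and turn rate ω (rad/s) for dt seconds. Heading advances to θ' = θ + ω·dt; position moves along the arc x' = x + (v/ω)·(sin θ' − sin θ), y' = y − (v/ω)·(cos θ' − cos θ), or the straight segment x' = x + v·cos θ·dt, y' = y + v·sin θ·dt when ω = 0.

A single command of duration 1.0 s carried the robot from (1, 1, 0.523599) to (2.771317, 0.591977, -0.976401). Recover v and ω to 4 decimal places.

v = 2.0000, ω = -1.5000

Δθ = -0.976401 − 0.523599 = -1.500000
ω = Δθ/dt = -1.500000/1.0 = -1.5000
R = Δx/(sin θ' − sin θ) = -1.3333
v = R·ω = -1.3333·-1.5000 = 2.0000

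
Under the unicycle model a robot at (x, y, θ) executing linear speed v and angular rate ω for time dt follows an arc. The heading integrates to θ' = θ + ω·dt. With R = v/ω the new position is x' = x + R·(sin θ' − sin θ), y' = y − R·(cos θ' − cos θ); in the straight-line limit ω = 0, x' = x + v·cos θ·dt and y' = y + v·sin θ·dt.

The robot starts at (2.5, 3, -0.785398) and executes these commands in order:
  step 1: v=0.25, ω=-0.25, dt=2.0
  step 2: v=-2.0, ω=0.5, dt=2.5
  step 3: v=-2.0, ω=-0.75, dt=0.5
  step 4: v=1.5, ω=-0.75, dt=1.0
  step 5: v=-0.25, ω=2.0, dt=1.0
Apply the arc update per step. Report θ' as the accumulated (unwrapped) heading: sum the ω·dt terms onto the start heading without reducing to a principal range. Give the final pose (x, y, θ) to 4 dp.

(-1.0854, 4.6632, 0.8396)

step 1: θ'=-1.2854 (R=-1.0000) → pose (2.7524, 2.5744, -1.2854)
step 2: θ'=-0.0354 (R=-4.0000) → pose (-0.9442, 5.4458, -0.0354)
step 3: θ'=-0.4104 (R=2.6667) → pose (-1.9137, 5.6655, -0.4104)
step 4: θ'=-1.1604 (R=-2.0000) → pose (-0.8778, 4.6296, -1.1604)
step 5: θ'=0.8396 (R=-0.1250) → pose (-1.0854, 4.6632, 0.8396)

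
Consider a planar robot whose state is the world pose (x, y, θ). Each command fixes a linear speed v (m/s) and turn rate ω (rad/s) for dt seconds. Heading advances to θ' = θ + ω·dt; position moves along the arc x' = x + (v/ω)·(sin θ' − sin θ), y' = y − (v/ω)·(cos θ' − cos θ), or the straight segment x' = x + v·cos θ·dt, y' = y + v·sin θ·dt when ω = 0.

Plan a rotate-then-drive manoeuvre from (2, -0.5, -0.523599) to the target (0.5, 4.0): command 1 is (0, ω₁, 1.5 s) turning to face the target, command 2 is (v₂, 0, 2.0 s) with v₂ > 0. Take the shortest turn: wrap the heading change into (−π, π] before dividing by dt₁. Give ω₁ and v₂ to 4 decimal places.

ω₁ = 1.6108, v₂ = 2.3717

heading to target = atan2(4−-0.5, 0.5−2) = 1.8925
Δθ = wrap(1.8925 − -0.5236) = 2.4161; ω₁ = Δθ/dt₁ = 1.6108
distance = √((0.5−2)² + (4−-0.5)²) = 4.7434; v₂ = distance/dt₂ = 2.3717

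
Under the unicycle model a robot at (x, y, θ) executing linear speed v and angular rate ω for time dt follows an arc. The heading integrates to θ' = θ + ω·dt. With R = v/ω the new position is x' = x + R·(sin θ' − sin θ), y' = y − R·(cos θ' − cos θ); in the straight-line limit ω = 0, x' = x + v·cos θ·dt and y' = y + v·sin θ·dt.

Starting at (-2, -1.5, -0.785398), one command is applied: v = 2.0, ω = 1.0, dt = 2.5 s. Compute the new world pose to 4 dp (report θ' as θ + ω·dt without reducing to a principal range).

(1.3936, 0.2008, 1.7146)

θ' = -0.7854 + 1.0·2.5 = 1.7146
R = v/ω = 2.0/1.0 = 2.0000
x' = -2 + 2.0000·(sin 1.7146 − sin -0.7854) = 1.3936
y' = -1.5 − 2.0000·(cos 1.7146 − cos -0.7854) = 0.2008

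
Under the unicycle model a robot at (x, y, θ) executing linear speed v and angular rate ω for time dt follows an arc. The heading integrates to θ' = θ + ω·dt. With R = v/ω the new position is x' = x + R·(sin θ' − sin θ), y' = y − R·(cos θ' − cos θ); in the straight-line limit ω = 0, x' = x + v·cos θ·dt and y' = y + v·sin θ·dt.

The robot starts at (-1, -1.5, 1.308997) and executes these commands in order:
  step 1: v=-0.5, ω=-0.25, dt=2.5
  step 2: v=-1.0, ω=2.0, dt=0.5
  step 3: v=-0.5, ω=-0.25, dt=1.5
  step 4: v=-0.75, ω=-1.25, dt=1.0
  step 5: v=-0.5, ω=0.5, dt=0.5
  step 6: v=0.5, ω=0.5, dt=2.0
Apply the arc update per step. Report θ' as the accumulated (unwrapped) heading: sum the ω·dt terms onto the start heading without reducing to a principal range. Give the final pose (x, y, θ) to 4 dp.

step 1: θ'=0.6840 (R=2.0000) → pose (-1.6681, -2.5325, 0.6840)
step 2: θ'=1.6840 (R=-0.5000) → pose (-1.8489, -2.9765, 1.6840)
step 3: θ'=1.3090 (R=2.0000) → pose (-1.9043, -3.7200, 1.3090)
step 4: θ'=0.0590 (R=0.6000) → pose (-2.4484, -4.1637, 0.0590)
step 5: θ'=0.3090 (R=-1.0000) → pose (-2.6936, -4.2093, 0.3090)
step 6: θ'=1.3090 (R=1.0000) → pose (-2.0318, -3.5155, 1.3090)

(-2.0318, -3.5155, 1.3090)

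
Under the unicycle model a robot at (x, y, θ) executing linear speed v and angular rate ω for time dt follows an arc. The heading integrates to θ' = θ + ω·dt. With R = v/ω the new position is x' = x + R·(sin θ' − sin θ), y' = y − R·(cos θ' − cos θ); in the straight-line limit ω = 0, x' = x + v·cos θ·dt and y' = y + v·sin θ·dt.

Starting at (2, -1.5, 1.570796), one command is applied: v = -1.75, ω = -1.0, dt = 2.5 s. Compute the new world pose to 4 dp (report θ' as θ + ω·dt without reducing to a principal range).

(-1.1520, -2.5473, -0.9292)

θ' = 1.5708 + -1.0·2.5 = -0.9292
R = v/ω = -1.75/-1.0 = 1.7500
x' = 2 + 1.7500·(sin -0.9292 − sin 1.5708) = -1.1520
y' = -1.5 − 1.7500·(cos -0.9292 − cos 1.5708) = -2.5473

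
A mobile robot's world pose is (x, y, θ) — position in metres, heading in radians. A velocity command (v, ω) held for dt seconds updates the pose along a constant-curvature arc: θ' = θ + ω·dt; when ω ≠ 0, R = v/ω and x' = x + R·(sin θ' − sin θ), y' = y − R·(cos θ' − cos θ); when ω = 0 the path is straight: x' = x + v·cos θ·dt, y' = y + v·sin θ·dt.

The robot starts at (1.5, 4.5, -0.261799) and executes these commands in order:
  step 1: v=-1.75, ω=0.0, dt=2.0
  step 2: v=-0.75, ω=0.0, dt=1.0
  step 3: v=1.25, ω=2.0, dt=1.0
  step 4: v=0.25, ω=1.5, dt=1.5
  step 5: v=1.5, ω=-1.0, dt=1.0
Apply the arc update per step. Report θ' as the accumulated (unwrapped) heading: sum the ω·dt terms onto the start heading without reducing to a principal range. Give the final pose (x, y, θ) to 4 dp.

(-3.4691, 5.9019, 2.9882)

step 1: θ'=-0.2618 (straight) → pose (-1.8807, 5.4059, -0.2618)
step 2: θ'=-0.2618 (straight) → pose (-2.6052, 5.6000, -0.2618)
step 3: θ'=1.7382 (R=0.6250) → pose (-1.8272, 6.3078, 1.7382)
step 4: θ'=3.9882 (R=0.1667) → pose (-2.1163, 6.3905, 3.9882)
step 5: θ'=2.9882 (R=-1.5000) → pose (-3.4691, 5.9019, 2.9882)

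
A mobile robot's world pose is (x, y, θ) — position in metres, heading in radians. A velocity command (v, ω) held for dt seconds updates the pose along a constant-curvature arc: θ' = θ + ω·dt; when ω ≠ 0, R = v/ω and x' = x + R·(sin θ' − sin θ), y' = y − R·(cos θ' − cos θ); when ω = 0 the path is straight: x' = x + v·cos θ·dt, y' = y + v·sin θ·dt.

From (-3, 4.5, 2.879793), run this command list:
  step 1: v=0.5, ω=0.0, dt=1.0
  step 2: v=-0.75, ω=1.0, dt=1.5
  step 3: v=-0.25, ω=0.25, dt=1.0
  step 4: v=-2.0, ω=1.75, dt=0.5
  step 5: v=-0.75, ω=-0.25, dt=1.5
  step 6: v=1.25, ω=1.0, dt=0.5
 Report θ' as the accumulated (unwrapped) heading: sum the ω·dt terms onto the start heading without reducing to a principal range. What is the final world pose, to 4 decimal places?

(-3.1183, 6.6952, 5.6298)

step 1: θ'=2.8798 (straight) → pose (-3.4830, 4.6294, 2.8798)
step 2: θ'=4.3798 (R=-0.7500) → pose (-2.5799, 5.1090, 4.3798)
step 3: θ'=4.6298 (R=-1.0000) → pose (-2.5286, 5.3530, 4.6298)
step 4: θ'=5.5048 (R=-1.1429) → pose (-2.8651, 6.2610, 5.5048)
step 5: θ'=5.1298 (R=3.0000) → pose (-3.5011, 7.1810, 5.1298)
step 6: θ'=5.6298 (R=1.2500) → pose (-3.1183, 6.6952, 5.6298)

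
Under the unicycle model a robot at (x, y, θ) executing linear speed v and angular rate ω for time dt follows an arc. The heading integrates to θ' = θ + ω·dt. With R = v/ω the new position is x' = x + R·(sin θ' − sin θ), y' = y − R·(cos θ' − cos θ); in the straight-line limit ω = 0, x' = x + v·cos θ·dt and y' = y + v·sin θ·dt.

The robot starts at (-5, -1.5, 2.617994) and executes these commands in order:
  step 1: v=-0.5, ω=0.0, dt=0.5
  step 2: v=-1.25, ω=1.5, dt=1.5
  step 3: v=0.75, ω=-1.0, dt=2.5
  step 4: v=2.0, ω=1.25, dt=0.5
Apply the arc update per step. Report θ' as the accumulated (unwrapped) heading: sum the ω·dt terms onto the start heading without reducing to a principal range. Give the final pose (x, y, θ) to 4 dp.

step 1: θ'=2.6180 (straight) → pose (-4.7835, -1.6250, 2.6180)
step 2: θ'=4.8680 (R=-0.8333) → pose (-3.5436, -0.7742, 4.8680)
step 3: θ'=2.3680 (R=-0.7500) → pose (-4.8085, -1.4269, 2.3680)
step 4: θ'=2.9930 (R=1.6000) → pose (-5.6896, -0.9892, 2.9930)

(-5.6896, -0.9892, 2.9930)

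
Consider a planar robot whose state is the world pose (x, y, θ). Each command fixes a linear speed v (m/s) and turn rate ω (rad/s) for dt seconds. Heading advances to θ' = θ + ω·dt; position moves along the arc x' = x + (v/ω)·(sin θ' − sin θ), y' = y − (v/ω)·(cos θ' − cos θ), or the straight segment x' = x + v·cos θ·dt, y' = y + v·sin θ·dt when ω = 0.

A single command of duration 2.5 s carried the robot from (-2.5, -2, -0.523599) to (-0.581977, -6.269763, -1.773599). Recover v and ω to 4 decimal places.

Δθ = -1.773599 − -0.523599 = -1.250000
ω = Δθ/dt = -1.250000/2.5 = -0.5000
R = −Δy/(cos θ' − cos θ) = -4.0000
v = R·ω = -4.0000·-0.5000 = 2.0000

v = 2.0000, ω = -0.5000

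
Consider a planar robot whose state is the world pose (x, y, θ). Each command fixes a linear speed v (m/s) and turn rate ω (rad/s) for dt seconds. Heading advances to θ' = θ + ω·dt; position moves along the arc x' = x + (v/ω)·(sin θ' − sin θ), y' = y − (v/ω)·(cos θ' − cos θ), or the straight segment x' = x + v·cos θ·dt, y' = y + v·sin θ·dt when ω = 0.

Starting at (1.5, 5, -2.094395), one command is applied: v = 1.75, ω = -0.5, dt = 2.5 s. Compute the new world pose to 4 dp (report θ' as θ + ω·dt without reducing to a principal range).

(-2.2360, 3.3217, -3.3444)

θ' = -2.0944 + -0.5·2.5 = -3.3444
R = v/ω = 1.75/-0.5 = -3.5000
x' = 1.5 + -3.5000·(sin -3.3444 − sin -2.0944) = -2.2360
y' = 5 − -3.5000·(cos -3.3444 − cos -2.0944) = 3.3217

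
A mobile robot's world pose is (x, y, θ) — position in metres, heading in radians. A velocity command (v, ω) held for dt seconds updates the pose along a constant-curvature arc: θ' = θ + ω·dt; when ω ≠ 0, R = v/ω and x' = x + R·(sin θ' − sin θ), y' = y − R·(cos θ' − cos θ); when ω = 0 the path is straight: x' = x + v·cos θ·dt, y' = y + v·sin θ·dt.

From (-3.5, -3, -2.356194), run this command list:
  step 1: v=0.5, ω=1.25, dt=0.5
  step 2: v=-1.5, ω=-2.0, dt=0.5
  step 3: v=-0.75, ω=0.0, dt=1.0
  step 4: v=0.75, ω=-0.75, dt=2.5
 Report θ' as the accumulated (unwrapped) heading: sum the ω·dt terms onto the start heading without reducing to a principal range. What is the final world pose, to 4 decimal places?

step 1: θ'=-1.7312 (R=0.4000) → pose (-3.6120, -3.2190, -1.7312)
step 2: θ'=-2.7312 (R=0.7500) → pose (-3.1709, -2.6510, -2.7312)
step 3: θ'=-2.7312 (straight) → pose (-2.4832, -2.3518, -2.7312)
step 4: θ'=-4.6062 (R=-1.0000) → pose (-3.8765, -1.5408, -4.6062)

(-3.8765, -1.5408, -4.6062)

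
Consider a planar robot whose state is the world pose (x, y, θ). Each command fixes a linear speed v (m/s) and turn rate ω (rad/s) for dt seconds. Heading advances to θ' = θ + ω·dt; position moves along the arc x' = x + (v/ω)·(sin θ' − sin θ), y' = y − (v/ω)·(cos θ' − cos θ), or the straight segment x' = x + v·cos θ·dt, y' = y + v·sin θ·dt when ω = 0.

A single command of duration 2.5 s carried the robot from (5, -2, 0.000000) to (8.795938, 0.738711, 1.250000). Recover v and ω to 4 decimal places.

v = 2.0000, ω = 0.5000

Δθ = 1.250000 − 0.000000 = 1.250000
ω = Δθ/dt = 1.250000/2.5 = 0.5000
R = Δx/(sin θ' − sin θ) = 4.0000
v = R·ω = 4.0000·0.5000 = 2.0000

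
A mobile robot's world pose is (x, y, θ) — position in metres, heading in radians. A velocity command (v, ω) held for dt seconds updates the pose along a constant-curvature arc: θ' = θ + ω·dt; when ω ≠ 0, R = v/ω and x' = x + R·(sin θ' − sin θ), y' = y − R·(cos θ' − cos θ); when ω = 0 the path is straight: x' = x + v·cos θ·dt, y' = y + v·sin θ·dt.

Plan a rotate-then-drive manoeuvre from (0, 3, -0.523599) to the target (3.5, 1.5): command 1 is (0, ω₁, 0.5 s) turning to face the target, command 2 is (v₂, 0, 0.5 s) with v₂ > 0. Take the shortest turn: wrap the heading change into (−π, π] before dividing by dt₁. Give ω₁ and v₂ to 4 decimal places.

heading to target = atan2(1.5−3, 3.5−0) = -0.4049
Δθ = wrap(-0.4049 − -0.5236) = 0.1187; ω₁ = Δθ/dt₁ = 0.2374
distance = √((3.5−0)² + (1.5−3)²) = 3.8079; v₂ = distance/dt₂ = 7.6158

ω₁ = 0.2374, v₂ = 7.6158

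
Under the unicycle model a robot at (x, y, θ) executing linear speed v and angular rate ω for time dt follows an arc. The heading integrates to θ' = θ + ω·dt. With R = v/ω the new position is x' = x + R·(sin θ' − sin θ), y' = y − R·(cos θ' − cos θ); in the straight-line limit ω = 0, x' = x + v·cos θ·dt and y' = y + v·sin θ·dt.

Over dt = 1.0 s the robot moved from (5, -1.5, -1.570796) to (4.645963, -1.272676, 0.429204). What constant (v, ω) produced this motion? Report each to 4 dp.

Δθ = 0.429204 − -1.570796 = 2.000000
ω = Δθ/dt = 2.000000/1.0 = 2.0000
R = Δx/(sin θ' − sin θ) = -0.2500
v = R·ω = -0.2500·2.0000 = -0.5000

v = -0.5000, ω = 2.0000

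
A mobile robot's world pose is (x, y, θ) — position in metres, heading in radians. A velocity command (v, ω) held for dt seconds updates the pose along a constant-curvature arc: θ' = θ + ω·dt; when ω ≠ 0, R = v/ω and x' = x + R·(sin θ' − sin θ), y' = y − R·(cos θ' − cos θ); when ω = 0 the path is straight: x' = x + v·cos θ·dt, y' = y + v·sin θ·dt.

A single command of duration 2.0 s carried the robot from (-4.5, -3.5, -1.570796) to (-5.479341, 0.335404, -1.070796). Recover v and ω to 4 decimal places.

v = -2.0000, ω = 0.2500

Δθ = -1.070796 − -1.570796 = 0.500000
ω = Δθ/dt = 0.500000/2.0 = 0.2500
R = −Δy/(cos θ' − cos θ) = -8.0000
v = R·ω = -8.0000·0.2500 = -2.0000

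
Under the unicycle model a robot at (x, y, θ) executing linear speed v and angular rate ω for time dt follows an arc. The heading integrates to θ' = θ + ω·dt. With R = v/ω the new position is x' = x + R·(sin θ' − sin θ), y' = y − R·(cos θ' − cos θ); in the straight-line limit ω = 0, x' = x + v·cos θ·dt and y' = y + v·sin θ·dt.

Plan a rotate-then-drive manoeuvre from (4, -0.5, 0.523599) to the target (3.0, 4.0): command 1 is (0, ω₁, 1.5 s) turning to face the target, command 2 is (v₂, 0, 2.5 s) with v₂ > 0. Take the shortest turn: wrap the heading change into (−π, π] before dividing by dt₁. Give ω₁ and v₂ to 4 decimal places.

heading to target = atan2(4−-0.5, 3−4) = 1.7895
Δθ = wrap(1.7895 − 0.5236) = 1.2659; ω₁ = Δθ/dt₁ = 0.8439
distance = √((3−4)² + (4−-0.5)²) = 4.6098; v₂ = distance/dt₂ = 1.8439

ω₁ = 0.8439, v₂ = 1.8439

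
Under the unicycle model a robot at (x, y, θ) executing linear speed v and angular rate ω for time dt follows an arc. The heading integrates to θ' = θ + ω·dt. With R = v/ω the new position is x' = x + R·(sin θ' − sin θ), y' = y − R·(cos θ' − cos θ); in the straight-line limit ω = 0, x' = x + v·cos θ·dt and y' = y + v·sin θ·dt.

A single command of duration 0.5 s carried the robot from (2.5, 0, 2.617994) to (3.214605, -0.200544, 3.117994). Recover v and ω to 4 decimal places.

Δθ = 3.117994 − 2.617994 = 0.500000
ω = Δθ/dt = 0.500000/0.5 = 1.0000
R = Δx/(sin θ' − sin θ) = -1.5000
v = R·ω = -1.5000·1.0000 = -1.5000

v = -1.5000, ω = 1.0000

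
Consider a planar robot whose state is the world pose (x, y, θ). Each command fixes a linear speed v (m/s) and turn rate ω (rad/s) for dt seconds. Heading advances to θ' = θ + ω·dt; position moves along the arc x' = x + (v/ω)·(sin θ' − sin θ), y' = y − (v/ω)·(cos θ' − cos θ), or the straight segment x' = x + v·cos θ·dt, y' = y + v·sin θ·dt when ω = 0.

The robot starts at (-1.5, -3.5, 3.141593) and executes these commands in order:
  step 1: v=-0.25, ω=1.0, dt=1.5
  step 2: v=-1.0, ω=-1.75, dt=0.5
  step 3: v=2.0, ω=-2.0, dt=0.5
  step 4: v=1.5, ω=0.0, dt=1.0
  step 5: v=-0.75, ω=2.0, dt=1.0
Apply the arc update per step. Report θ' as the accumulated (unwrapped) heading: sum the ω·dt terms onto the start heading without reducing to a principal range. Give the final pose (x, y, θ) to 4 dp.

(-2.8503, -2.0456, 4.7666)

step 1: θ'=4.6416 (R=-0.2500) → pose (-1.2506, -3.2677, 4.6416)
step 2: θ'=3.7666 (R=0.5714) → pose (-1.0150, -2.8447, 3.7666)
step 3: θ'=2.7666 (R=-1.0000) → pose (-1.9663, -2.9642, 2.7666)
step 4: θ'=2.7666 (straight) → pose (-3.3621, -2.4148, 2.7666)
step 5: θ'=4.7666 (R=-0.3750) → pose (-2.8503, -2.0456, 4.7666)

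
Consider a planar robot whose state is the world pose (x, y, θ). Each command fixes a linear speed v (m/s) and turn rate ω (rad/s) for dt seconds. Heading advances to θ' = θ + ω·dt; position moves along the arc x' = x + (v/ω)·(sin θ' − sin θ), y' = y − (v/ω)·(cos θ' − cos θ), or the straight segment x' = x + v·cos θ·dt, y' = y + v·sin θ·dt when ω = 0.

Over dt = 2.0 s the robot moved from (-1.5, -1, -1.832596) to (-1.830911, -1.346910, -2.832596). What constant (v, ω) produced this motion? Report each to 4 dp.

v = 0.2500, ω = -0.5000

Δθ = -2.832596 − -1.832596 = -1.000000
ω = Δθ/dt = -1.000000/2.0 = -0.5000
R = −Δy/(cos θ' − cos θ) = -0.5000
v = R·ω = -0.5000·-0.5000 = 0.2500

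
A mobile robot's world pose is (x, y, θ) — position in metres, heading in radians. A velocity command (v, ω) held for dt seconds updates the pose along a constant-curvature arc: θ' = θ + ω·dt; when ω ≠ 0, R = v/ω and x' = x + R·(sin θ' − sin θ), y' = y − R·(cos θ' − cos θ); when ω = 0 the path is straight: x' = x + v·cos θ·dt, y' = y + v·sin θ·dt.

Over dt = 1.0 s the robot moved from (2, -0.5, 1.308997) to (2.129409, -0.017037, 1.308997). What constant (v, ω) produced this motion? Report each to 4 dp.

v = 0.5000, ω = 0.0000

Δθ = 1.308997 − 1.308997 = 0.000000
ω = Δθ/dt = 0.000000/1.0 = 0.0000
ω = 0 → v = (Δx·cos θ + Δy·sin θ)/dt = 0.5000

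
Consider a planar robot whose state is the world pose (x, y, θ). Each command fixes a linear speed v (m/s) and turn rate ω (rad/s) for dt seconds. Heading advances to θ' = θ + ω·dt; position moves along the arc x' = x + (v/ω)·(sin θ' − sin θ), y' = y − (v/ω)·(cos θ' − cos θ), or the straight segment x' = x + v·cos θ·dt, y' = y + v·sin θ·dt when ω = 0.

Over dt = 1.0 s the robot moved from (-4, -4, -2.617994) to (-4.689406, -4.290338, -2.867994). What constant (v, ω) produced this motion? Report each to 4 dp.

Δθ = -2.867994 − -2.617994 = -0.250000
ω = Δθ/dt = -0.250000/1.0 = -0.2500
R = Δx/(sin θ' − sin θ) = -3.0000
v = R·ω = -3.0000·-0.2500 = 0.7500

v = 0.7500, ω = -0.2500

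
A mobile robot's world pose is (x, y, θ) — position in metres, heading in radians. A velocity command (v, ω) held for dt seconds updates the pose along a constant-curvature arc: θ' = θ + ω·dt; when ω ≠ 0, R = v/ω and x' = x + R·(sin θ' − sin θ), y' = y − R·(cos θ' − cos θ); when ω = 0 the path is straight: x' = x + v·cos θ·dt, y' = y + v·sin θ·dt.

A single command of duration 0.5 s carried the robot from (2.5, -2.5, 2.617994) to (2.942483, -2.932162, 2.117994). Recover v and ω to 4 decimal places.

v = -1.2500, ω = -1.0000

Δθ = 2.117994 − 2.617994 = -0.500000
ω = Δθ/dt = -0.500000/0.5 = -1.0000
R = Δx/(sin θ' − sin θ) = 1.2500
v = R·ω = 1.2500·-1.0000 = -1.2500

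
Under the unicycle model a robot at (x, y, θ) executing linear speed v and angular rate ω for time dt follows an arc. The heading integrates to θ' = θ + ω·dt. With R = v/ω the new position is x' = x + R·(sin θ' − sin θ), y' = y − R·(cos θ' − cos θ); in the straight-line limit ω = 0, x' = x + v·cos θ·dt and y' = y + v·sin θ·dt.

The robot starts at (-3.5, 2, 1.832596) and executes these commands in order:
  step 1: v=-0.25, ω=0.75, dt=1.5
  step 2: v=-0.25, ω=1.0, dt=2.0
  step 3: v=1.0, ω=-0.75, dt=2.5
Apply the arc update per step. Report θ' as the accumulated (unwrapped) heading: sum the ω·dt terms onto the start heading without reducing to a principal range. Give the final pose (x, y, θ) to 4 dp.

(-4.3228, 0.4103, 3.0826)

step 1: θ'=2.9576 (R=-0.3333) → pose (-3.2390, 1.7586, 2.9576)
step 2: θ'=4.9576 (R=-0.2500) → pose (-2.9507, 2.0650, 4.9576)
step 3: θ'=3.0826 (R=-1.3333) → pose (-4.3228, 0.4103, 3.0826)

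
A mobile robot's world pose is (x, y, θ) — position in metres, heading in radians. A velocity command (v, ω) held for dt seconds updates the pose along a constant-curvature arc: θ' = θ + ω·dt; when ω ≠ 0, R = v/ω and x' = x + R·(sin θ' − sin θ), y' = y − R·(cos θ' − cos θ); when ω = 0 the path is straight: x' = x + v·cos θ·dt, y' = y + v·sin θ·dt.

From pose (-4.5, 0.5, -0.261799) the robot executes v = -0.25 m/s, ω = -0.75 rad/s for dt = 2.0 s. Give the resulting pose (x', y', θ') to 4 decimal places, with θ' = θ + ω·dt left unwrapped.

θ' = -0.2618 + -0.75·2.0 = -1.7618
R = v/ω = -0.25/-0.75 = 0.3333
x' = -4.5 + 0.3333·(sin -1.7618 − sin -0.2618) = -4.7410
y' = 0.5 − 0.3333·(cos -1.7618 − cos -0.2618) = 0.8853

(-4.7410, 0.8853, -1.7618)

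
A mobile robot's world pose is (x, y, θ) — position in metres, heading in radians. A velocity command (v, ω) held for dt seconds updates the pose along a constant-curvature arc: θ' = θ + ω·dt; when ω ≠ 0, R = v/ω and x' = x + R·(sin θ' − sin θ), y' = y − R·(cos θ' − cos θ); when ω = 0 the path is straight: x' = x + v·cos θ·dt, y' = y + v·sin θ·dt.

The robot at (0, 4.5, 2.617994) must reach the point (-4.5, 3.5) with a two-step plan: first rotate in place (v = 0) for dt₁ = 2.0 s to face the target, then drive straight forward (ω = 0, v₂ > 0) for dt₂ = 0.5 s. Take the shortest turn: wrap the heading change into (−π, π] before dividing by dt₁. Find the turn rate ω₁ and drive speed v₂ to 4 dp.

ω₁ = 0.3711, v₂ = 9.2195

heading to target = atan2(3.5−4.5, -4.5−0) = -2.9229
Δθ = wrap(-2.9229 − 2.6180) = 0.7423; ω₁ = Δθ/dt₁ = 0.3711
distance = √((-4.5−0)² + (3.5−4.5)²) = 4.6098; v₂ = distance/dt₂ = 9.2195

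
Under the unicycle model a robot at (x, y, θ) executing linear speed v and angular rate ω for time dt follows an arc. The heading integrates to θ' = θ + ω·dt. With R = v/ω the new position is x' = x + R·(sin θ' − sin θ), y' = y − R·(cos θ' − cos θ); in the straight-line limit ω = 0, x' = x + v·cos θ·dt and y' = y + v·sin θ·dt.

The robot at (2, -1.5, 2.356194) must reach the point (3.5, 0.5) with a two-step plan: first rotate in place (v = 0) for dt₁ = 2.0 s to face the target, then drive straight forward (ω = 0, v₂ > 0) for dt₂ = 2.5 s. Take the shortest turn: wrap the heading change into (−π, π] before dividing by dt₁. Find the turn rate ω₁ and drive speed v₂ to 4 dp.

heading to target = atan2(0.5−-1.5, 3.5−2) = 0.9273
Δθ = wrap(0.9273 − 2.3562) = -1.4289; ω₁ = Δθ/dt₁ = -0.7144
distance = √((3.5−2)² + (0.5−-1.5)²) = 2.5000; v₂ = distance/dt₂ = 1.0000

ω₁ = -0.7144, v₂ = 1.0000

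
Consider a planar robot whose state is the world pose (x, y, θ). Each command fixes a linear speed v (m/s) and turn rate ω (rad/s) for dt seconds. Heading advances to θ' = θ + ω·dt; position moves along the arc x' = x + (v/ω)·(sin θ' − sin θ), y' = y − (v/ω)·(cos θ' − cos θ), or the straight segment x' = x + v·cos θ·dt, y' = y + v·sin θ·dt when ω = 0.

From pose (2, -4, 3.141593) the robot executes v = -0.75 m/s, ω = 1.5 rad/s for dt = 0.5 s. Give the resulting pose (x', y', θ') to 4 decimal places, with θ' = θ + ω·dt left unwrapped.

θ' = 3.1416 + 1.5·0.5 = 3.8916
R = v/ω = -0.75/1.5 = -0.5000
x' = 2 + -0.5000·(sin 3.8916 − sin 3.1416) = 2.3408
y' = -4 − -0.5000·(cos 3.8916 − cos 3.1416) = -3.8658

(2.3408, -3.8658, 3.8916)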